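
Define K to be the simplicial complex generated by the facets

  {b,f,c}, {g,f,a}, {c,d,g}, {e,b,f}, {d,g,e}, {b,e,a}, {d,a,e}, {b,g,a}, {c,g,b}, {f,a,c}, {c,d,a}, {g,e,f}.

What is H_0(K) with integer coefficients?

H_0 ≅ Z.

We work with the vertex ordering a < b < c < d < e < f < g. The simplices of K, each written with vertices in increasing order, are:

  0-simplices (7): a, b, c, d, e, f, g
  1-simplices (18): ab, ac, ad, ae, af, ag, bc, be, bf, bg, cd, cf, cg, de, dg, ef, eg, fg
  2-simplices (12): abe, abg, acd, acf, ade, afg, bcf, bcg, bef, cdg, deg, efg

so the chain groups are C_0 ≅ Z^7, C_1 ≅ Z^18, C_2 ≅ Z^12.

∂_1: C_1 → C_0 is given by ∂[p,q] = [q] − [p]. For instance
  ∂cf = f − c.
The resulting 7×18 matrix has rank 6, and its Smith normal form has invariant factors (1,1,1,1,1,1).

Boundary ∂_2: C_2 → C_1 sends each 2-simplex [p,q,r] to [q,r] − [p,r] + [p,q]. For instance
  ∂cdg = dg − cg + cd,
  ∂acd = cd − ad + ac.
The resulting 18×12 matrix has rank 12, and its Smith normal form has invariant factors (1,1,1,1,1,1,1,1,1,1,1,2).

From H_k ≅ ker(∂_k) / im(∂_{k+1}) we obtain:

  H_0: rank C_0 − rank ∂_1 = 7 − 6 = 1, and the invariant factors of ∂_1 are all 1, so H_0 ≅ Z.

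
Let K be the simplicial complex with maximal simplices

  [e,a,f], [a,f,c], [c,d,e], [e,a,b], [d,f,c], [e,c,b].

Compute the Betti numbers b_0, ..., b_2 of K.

Take the total order a < b < c < d < e < f on the vertex set. Then K (dimension 2) consists of the simplices:

  0-simplices (6): a, b, c, d, e, f
  1-simplices (12): ab, ac, ae, af, bc, be, cd, ce, cf, de, df, ef
  2-simplices (6): abe, acf, aef, bce, cde, cdf

Hence C_0 ≅ Z^6, C_1 ≅ Z^12, C_2 ≅ Z^6.

The boundary map ∂_1: C_1 → C_0 maps an edge to its endpoints' difference, ∂[p,q] = q − p.
The resulting 6×12 matrix has rank 5, and its Smith normal form has invariant factors (1,1,1,1,1).

∂_2: C_2 → C_1 sends each 2-simplex [p,q,r] to [q,r] − [p,r] + [p,q]. For instance
  ∂acf = cf − af + ac,
  ∂abe = be − ae + ab.
The 12×6 boundary matrix has rank 6 and Smith normal form diag(1,1,1,1,1,1).

Now H_k = ker ∂_k / im ∂_{k+1}, so:

  H_0: rank C_0 − rank ∂_1 = 6 − 5 = 1, and the invariant factors of ∂_1 are all 1, so H_0 = Z.
  H_1: rank ker ∂_1 − rank ∂_2 = (12 − 5) − 6 = 1, and the invariant factors of ∂_2 are all 1, so H_1 = Z.
  H_2: rank ker ∂_2 − rank ∂_3 = (6 − 6) − 0 = 0, and there is no ∂_3, so H_2 = 0.

As a check, the Euler characteristic is 6 − 12 + 6 = 0, which agrees with 1 − 1 + 0 = 0.
(K is a triangulation of the cylinder S^1 x I.)

Hence the Betti numbers are b_0 = 1, b_1 = 1, b_2 = 0.

b_0 = 1, b_1 = 1, b_2 = 0.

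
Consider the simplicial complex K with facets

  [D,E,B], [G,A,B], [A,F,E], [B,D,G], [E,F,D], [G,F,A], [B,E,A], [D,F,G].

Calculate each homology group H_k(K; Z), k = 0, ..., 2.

Take the total order A < B < D < E < F < G on the vertex set. Then K (dimension 2) consists of the simplices:

  0-simplices (6): A, B, D, E, F, G
  1-simplices (12): AB, AE, AF, AG, BD, BE, BG, DE, DF, DG, EF, FG
  2-simplices (8): ABE, ABG, AEF, AFG, BDE, BDG, DEF, DFG

so the chain groups are C_0 ≅ Z^6, C_1 ≅ Z^12, C_2 ≅ Z^8.

∂_1: C_1 → C_0 sends each edge [p,q] (with p < q) to q − p.
This gives a 6×12 integer matrix of rank 5; reducing to Smith normal form yields diagonal entries (1,1,1,1,1).

Boundary ∂_2: C_2 → C_1 acts by ∂[p,q,r] = [q,r] − [p,r] + [p,q]. For instance
  ∂AFG = FG − AG + AF,
  ∂BDE = DE − BE + BD.
As a 12×8 matrix over Z this has rank 7, with invariant factors (1,1,1,1,1,1,1).

Computing H_k = (kernel of ∂_k) / (image of ∂_{k+1}):

  H_0: rank C_0 − rank ∂_1 = 6 − 5 = 1, and the invariant factors of ∂_1 are all 1, so H_0 ≅ Z.
  H_1: rank ker ∂_1 − rank ∂_2 = (12 − 5) − 7 = 0, and the invariant factors of ∂_2 are all 1, so H_1 ≅ 0.
  H_2: rank ker ∂_2 − rank ∂_3 = (8 − 7) − 0 = 1, and there is no ∂_3, so H_2 ≅ Z.

(K is a triangulation of the 2-sphere S^2.)

H_0 ≅ Z,  H_1 = 0,  H_2 ≅ Z.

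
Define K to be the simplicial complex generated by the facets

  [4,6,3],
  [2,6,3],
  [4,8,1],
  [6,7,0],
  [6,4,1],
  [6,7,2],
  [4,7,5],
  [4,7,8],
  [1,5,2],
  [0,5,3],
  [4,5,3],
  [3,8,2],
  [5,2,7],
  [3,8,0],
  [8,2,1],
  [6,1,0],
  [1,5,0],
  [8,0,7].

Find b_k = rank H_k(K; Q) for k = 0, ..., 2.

Order the vertices as 0 < 1 < 2 < 3 < 4 < 5 < 6 < 7 < 8. Listing each simplex with vertices in this order, K has dimension 2 with simplices:

  0-simplices (9): [0], [1], [2], [3], [4], [5], [6], [7], [8]
  1-simplices (27): (27 of them)
  2-simplices (18): [0,1,5], [0,1,6], [0,3,5], [0,3,8], [0,6,7], [0,7,8], [1,2,5], [1,2,8], [1,4,6], [1,4,8], [2,3,6], [2,3,8], [2,5,7], [2,6,7], [3,4,5], [3,4,6], [4,5,7], [4,7,8]

giving chain groups C_0 ≅ Z^9, C_1 ≅ Z^27, C_2 ≅ Z^18.

∂_1: C_1 → C_0 is given by ∂[p,q] = [q] − [p]. For instance
  ∂[2,3] = [3] − [2].
This gives a 9×27 integer matrix of rank 8; reducing to Smith normal form yields diagonal entries (1,1,1,1,1,1,1,1).

∂_2: C_2 → C_1 sends each 2-simplex [p,q,r] to [q,r] − [p,r] + [p,q]. For instance
  ∂[1,4,6] = [4,6] − [1,6] + [1,4],
  ∂[2,6,7] = [6,7] − [2,7] + [2,6].
This gives a 27×18 integer matrix of rank 17; reducing to Smith normal form yields diagonal entries (1,1,1,1,1,1,1,1,1,1,1,1,1,1,1,1,1).

Now H_k = ker ∂_k / im ∂_{k+1}, so:

  H_0: rank C_0 − rank ∂_1 = 9 − 8 = 1, and the invariant factors of ∂_1 are all 1, so H_0 = Z.
  H_1: rank ker ∂_1 − rank ∂_2 = (27 − 8) − 17 = 2, and the invariant factors of ∂_2 are all 1, so H_1 = Z^2.
  H_2: rank ker ∂_2 − rank ∂_3 = (18 − 17) − 0 = 1, and there is no ∂_3, so H_2 = Z.

Hence the Betti numbers are b_0 = 1, b_1 = 2, b_2 = 1.

b_0 = 1, b_1 = 2, b_2 = 1.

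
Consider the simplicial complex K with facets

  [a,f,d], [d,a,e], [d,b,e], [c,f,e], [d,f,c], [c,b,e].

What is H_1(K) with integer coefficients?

Take the total order a < b < c < d < e < f on the vertex set. Then K (dimension 2) consists of the simplices:

  0-simplices (6): a, b, c, d, e, f
  1-simplices (12): ad, ae, af, bc, bd, be, cd, ce, cf, de, df, ef
  2-simplices (6): ade, adf, bce, bde, cdf, cef

Hence C_0 ≅ Z^6, C_1 ≅ Z^12, C_2 ≅ Z^6.

The boundary map ∂_1: C_1 → C_0 sends each edge [p,q] (with p < q) to q − p. For instance
  ∂af = f − a.
The resulting 6×12 matrix has rank 5, and its Smith normal form has invariant factors (1,1,1,1,1).

Boundary ∂_2: C_2 → C_1 maps a triangle to the signed sum of its edges. For instance
  ∂cef = ef − cf + ce,
  ∂ade = de − ae + ad.
The resulting 12×6 matrix has rank 6, and its Smith normal form has invariant factors (1,1,1,1,1,1).

From H_k ≅ ker(∂_k) / im(∂_{k+1}) we obtain:

  H_1: rank ker ∂_1 − rank ∂_2 = (12 − 5) − 6 = 1, and the invariant factors of ∂_2 are all 1, so H_1 ≅ Z.

H_1 ≅ Z.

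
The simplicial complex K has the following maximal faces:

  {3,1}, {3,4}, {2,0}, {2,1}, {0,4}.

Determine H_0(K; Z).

Fix the vertex order 0 < 1 < 2 < 3 < 4 and write every simplex with vertices in increasing order. Then dim K = 1 and the simplices of K are:

  0-simplices (5): [0], [1], [2], [3], [4]
  1-simplices (5): [0,2], [0,4], [1,2], [1,3], [3,4]

Hence C_0 ≅ Z^5, C_1 ≅ Z^5.

The boundary map ∂_1: C_1 → C_0 sends each edge [p,q] (with p < q) to q − p.
This gives a 5×5 integer matrix of rank 4; reducing to Smith normal form yields diagonal entries (1,1,1,1).

From H_k ≅ ker(∂_k) / im(∂_{k+1}) we obtain:

  H_0: rank C_0 − rank ∂_1 = 5 − 4 = 1, and the invariant factors of ∂_1 are all 1, so H_0 = Z.

(K is a triangulation of the circle S^1.)

H_0 ≅ Z.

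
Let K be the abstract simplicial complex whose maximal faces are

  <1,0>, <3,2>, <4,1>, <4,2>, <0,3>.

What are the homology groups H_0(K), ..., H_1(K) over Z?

Take the total order 0 < 1 < 2 < 3 < 4 on the vertex set. Then K (dimension 1) consists of the simplices:

  0-simplices (5): [0], [1], [2], [3], [4]
  1-simplices (5): [0,1], [0,3], [1,4], [2,3], [2,4]

so the chain groups are C_0 ≅ Z^5, C_1 ≅ Z^5.

Boundary ∂_1: C_1 → C_0 sends each edge [p,q] (with p < q) to q − p. For instance
  ∂[2,3] = [3] − [2].
This gives a 5×5 integer matrix of rank 4; reducing to Smith normal form yields diagonal entries (1,1,1,1).

Computing H_k = (kernel of ∂_k) / (image of ∂_{k+1}):

  H_0: rank C_0 − rank ∂_1 = 5 − 4 = 1, and the invariant factors of ∂_1 are all 1, so H_0 ≅ Z.
  H_1: rank ker ∂_1 − rank ∂_2 = (5 − 4) − 0 = 1, and there is no ∂_2, so H_1 ≅ Z.

H_0 ≅ Z,  H_1 ≅ Z.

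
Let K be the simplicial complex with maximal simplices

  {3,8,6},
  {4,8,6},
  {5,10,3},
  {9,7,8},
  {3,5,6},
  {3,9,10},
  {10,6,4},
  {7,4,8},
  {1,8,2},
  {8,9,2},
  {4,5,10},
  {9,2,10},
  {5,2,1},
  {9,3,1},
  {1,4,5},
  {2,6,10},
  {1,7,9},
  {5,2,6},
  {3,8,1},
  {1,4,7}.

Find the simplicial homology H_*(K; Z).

Fix the vertex order 1 < 2 < 3 < 4 < 5 < 6 < 7 < 8 < 9 < 10 and write every simplex with vertices in increasing order. Then dim K = 2 and the simplices of K are:

  0-simplices (10): [1], [2], [3], [4], [5], [6], [7], [8], [9], [10]
  1-simplices (30): (30 of them)
  2-simplices (20): (20 of them)

giving chain groups C_0 ≅ Z^10, C_1 ≅ Z^30, C_2 ≅ Z^20.

∂_1: C_1 → C_0 maps an edge to its endpoints' difference, ∂[p,q] = q − p. For instance
  ∂[1,9] = [9] − [1].
This gives a 10×30 integer matrix of rank 9; reducing to Smith normal form yields diagonal entries (1,1,1,1,1,1,1,1,1).

Boundary ∂_2: C_2 → C_1 sends each 2-simplex [p,q,r] to [q,r] − [p,r] + [p,q]. For instance
  ∂[1,2,5] = [2,5] − [1,5] + [1,2],
  ∂[4,5,10] = [5,10] − [4,10] + [4,5].
The 30×20 boundary matrix has rank 20 and Smith normal form diag(1,1,1,1,1,1,1,1,1,1,1,1,1,1,1,1,1,1,1,2).

Reading off H_k = ker ∂_k / im ∂_{k+1}:

  H_0: rank C_0 − rank ∂_1 = 10 − 9 = 1, and the invariant factors of ∂_1 are all 1, so H_0 ≅ Z.
  H_1: rank ker ∂_1 − rank ∂_2 = (30 − 9) − 20 = 1, and ∂_2 has invariant factor 2 > 1, so H_1 ≅ Z ⊕ Z/2.
  H_2: rank ker ∂_2 − rank ∂_3 = (20 − 20) − 0 = 0, and there is no ∂_3, so H_2 ≅ 0.

H_0 = Z,  H_1 = Z ⊕ Z/2,  H_2 = 0.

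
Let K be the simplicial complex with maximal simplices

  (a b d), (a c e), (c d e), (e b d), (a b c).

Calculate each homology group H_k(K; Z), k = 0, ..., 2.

Fix the vertex order a < b < c < d < e and write every simplex with vertices in increasing order. Then dim K = 2 and the simplices of K are:

  0-simplices (5): a, b, c, d, e
  1-simplices (10): ab, ac, ad, ae, bc, bd, be, cd, ce, de
  2-simplices (5): abc, abd, ace, bde, cde

giving chain groups C_0 ≅ Z^5, C_1 ≅ Z^10, C_2 ≅ Z^5.

Boundary ∂_1: C_1 → C_0 maps an edge to its endpoints' difference, ∂[p,q] = q − p.
This gives a 5×10 integer matrix of rank 4; reducing to Smith normal form yields diagonal entries (1,1,1,1).

The boundary map ∂_2: C_2 → C_1 maps a triangle to the signed sum of its edges. For instance
  ∂cde = de − ce + cd,
  ∂abc = bc − ac + ab.
The 10×5 boundary matrix has rank 5 and Smith normal form diag(1,1,1,1,1).

From H_k ≅ ker(∂_k) / im(∂_{k+1}) we obtain:

  H_0: rank C_0 − rank ∂_1 = 5 − 4 = 1, and the invariant factors of ∂_1 are all 1, so H_0 ≅ Z.
  H_1: rank ker ∂_1 − rank ∂_2 = (10 − 4) − 5 = 1, and the invariant factors of ∂_2 are all 1, so H_1 ≅ Z.
  H_2: rank ker ∂_2 − rank ∂_3 = (5 − 5) − 0 = 0, and there is no ∂_3, so H_2 ≅ 0.

As a check, the Euler characteristic is 5 − 10 + 5 = 0, which agrees with 1 − 1 + 0 = 0.

H_0 = Z,  H_1 = Z,  H_2 = 0.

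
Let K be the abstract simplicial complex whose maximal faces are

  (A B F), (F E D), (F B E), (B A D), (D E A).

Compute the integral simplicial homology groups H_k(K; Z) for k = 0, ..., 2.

H_0 = Z,  H_1 = Z,  H_2 = 0.

We work with the vertex ordering A < B < D < E < F. The simplices of K, each written with vertices in increasing order, are:

  0-simplices (5): A, B, D, E, F
  1-simplices (10): AB, AD, AE, AF, BD, BE, BF, DE, DF, EF
  2-simplices (5): ABD, ABF, ADE, BEF, DEF

Hence C_0 ≅ Z^5, C_1 ≅ Z^10, C_2 ≅ Z^5.

Boundary ∂_1: C_1 → C_0 maps an edge to its endpoints' difference, ∂[p,q] = q − p. For instance
  ∂BF = F − B.
The 5×10 boundary matrix has rank 4 and Smith normal form diag(1,1,1,1).

Boundary ∂_2: C_2 → C_1 maps a triangle to the signed sum of its edges. For instance
  ∂DEF = EF − DF + DE,
  ∂BEF = EF − BF + BE.
As a 10×5 matrix over Z this has rank 5, with invariant factors (1,1,1,1,1).

Now H_k = ker ∂_k / im ∂_{k+1}, so:

  H_0: rank C_0 − rank ∂_1 = 5 − 4 = 1, and the invariant factors of ∂_1 are all 1, so H_0 = Z.
  H_1: rank ker ∂_1 − rank ∂_2 = (10 − 4) − 5 = 1, and the invariant factors of ∂_2 are all 1, so H_1 = Z.
  H_2: rank ker ∂_2 − rank ∂_3 = (5 − 5) − 0 = 0, and there is no ∂_3, so H_2 = 0.

(K is a triangulation of the Möbius band.)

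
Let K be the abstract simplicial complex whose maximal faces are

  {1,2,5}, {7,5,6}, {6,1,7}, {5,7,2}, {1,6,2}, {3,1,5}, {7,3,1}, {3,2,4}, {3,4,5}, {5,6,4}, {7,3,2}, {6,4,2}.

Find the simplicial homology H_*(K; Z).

K has 7 vertices, 18 edges, 12 triangles.
rank ∂_0 = 0, rank ∂_1 = 6 ⇒ b_0 = 7 − 0 − 6 = 1; all invariant factors of ∂_1 are 1 so no torsion. So H_0 = Z.
rank ∂_1 = 6, rank ∂_2 = 12 ⇒ b_1 = 18 − 6 − 12 = 0; ∂_2 has invariant factor(s) [2] giving torsion. So H_1 = Z/2.
rank ∂_2 = 12, rank ∂_3 = 0 ⇒ b_2 = 12 − 12 − 0 = 0. So H_2 = 0.

H_0 ≅ Z,  H_1 ≅ Z/2,  H_2 = 0.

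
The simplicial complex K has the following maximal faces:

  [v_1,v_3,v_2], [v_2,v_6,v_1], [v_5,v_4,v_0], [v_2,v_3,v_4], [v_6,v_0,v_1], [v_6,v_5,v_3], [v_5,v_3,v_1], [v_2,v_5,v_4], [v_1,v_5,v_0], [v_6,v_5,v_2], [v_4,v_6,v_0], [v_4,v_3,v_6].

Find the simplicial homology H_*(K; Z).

H_0 ≅ Z,  H_1 ≅ Z_2,  H_2 = 0.

Fix the vertex order v_0 < v_1 < v_2 < v_3 < v_4 < v_5 < v_6 and write every simplex with vertices in increasing order. Then dim K = 2 and the simplices of K are:

  0-simplices (7): [v_0], [v_1], [v_2], [v_3], [v_4], [v_5], [v_6]
  1-simplices (18): (18 of them)
  2-simplices (12): (12 of them)

so the chain groups are C_0 ≅ Z^7, C_1 ≅ Z^18, C_2 ≅ Z^12.

∂_1: C_1 → C_0 is given by ∂[p,q] = [q] − [p].
This gives a 7×18 integer matrix of rank 6; reducing to Smith normal form yields diagonal entries (1,1,1,1,1,1).

∂_2: C_2 → C_1 acts by ∂[p,q,r] = [q,r] − [p,r] + [p,q]. For instance
  ∂[v_2,v_5,v_6] = [v_5,v_6] − [v_2,v_6] + [v_2,v_5],
  ∂[v_2,v_4,v_5] = [v_4,v_5] − [v_2,v_5] + [v_2,v_4].
The 18×12 boundary matrix has rank 12 and Smith normal form diag(1,1,1,1,1,1,1,1,1,1,1,2).

Reading off H_k = ker ∂_k / im ∂_{k+1}:

  H_0: rank C_0 − rank ∂_1 = 7 − 6 = 1, and the invariant factors of ∂_1 are all 1, so H_0 ≅ Z.
  H_1: rank ker ∂_1 − rank ∂_2 = (18 − 6) − 12 = 0, and ∂_2 has invariant factor 2 > 1, so H_1 ≅ Z_2.
  H_2: rank ker ∂_2 − rank ∂_3 = (12 − 12) − 0 = 0, and there is no ∂_3, so H_2 ≅ 0.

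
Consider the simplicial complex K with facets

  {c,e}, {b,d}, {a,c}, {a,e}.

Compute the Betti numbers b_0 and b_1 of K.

K has 5 vertices, 4 edges.
rank ∂_0 = 0, rank ∂_1 = 3 ⇒ b_0 = 5 − 0 − 3 = 2; all invariant factors of ∂_1 are 1 so no torsion. So H_0 = Z^2.
rank ∂_1 = 3, rank ∂_2 = 0 ⇒ b_1 = 4 − 3 − 0 = 1. So H_1 = Z.

b_0 = 2, b_1 = 1.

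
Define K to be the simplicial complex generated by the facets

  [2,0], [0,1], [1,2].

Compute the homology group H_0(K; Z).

We work with the vertex ordering 0 < 1 < 2. The simplices of K, each written with vertices in increasing order, are:

  0-simplices (3): [0], [1], [2]
  1-simplices (3): [0,1], [0,2], [1,2]

so the chain groups are C_0 ≅ Z^3, C_1 ≅ Z^3.

The boundary map ∂_1: C_1 → C_0 sends each edge [p,q] (with p < q) to q − p. For instance
  ∂[0,1] = [1] − [0].
This gives a 3×3 integer matrix of rank 2; reducing to Smith normal form yields diagonal entries (1,1).

From H_k ≅ ker(∂_k) / im(∂_{k+1}) we obtain:

  H_0: rank C_0 − rank ∂_1 = 3 − 2 = 1, and the invariant factors of ∂_1 are all 1, so H_0 ≅ Z.

H_0 = Z.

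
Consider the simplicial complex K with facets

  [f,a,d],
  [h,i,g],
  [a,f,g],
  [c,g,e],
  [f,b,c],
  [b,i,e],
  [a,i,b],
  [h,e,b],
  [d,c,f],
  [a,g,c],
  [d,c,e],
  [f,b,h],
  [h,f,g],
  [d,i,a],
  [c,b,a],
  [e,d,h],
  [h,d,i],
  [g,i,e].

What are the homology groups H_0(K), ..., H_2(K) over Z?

We work with the vertex ordering a < b < c < d < e < f < g < h < i. The simplices of K, each written with vertices in increasing order, are:

  0-simplices (9): a, b, c, d, e, f, g, h, i
  1-simplices (27): ab, ac, ad, af, ag, ai, bc, be, bf, bh, bi, cd, ce, cf, cg, de, df, dh, di, eg, eh, ei, fg, fh, gh, gi, hi
  2-simplices (18): abc, abi, acg, adf, adi, afg, bcf, beh, bei, bfh, cde, cdf, ceg, deh, dhi, egi, fgh, ghi

so the chain groups are C_0 ≅ Z^9, C_1 ≅ Z^27, C_2 ≅ Z^18.

The boundary map ∂_1: C_1 → C_0 maps an edge to its endpoints' difference, ∂[p,q] = q − p.
The 9×27 boundary matrix has rank 8 and Smith normal form diag(1,1,1,1,1,1,1,1).

The boundary map ∂_2: C_2 → C_1 sends each 2-simplex [p,q,r] to [q,r] − [p,r] + [p,q]. For instance
  ∂cdf = df − cf + cd,
  ∂deh = eh − dh + de.
The resulting 27×18 matrix has rank 18, and its Smith normal form has invariant factors (1,1,1,1,1,1,1,1,1,1,1,1,1,1,1,1,1,2).

From H_k ≅ ker(∂_k) / im(∂_{k+1}) we obtain:

  H_0: rank C_0 − rank ∂_1 = 9 − 8 = 1, and the invariant factors of ∂_1 are all 1, so H_0 ≅ Z.
  H_1: rank ker ∂_1 − rank ∂_2 = (27 − 8) − 18 = 1, and ∂_2 has invariant factor 2 > 1, so H_1 ≅ Z ⊕ Z_2.
  H_2: rank ker ∂_2 − rank ∂_3 = (18 − 18) − 0 = 0, and there is no ∂_3, so H_2 ≅ 0.

As a check, the Euler characteristic is 9 − 27 + 18 = 0, which agrees with 1 − 1 + 0 = 0.

H_0 ≅ Z,  H_1 ≅ Z ⊕ Z_2,  H_2 = 0.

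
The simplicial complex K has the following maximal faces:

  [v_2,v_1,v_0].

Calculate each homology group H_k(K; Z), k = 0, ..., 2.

Order the vertices as v_0 < v_1 < v_2. Listing each simplex with vertices in this order, K has dimension 2 with simplices:

  0-simplices (3): [v_0], [v_1], [v_2]
  1-simplices (3): [v_0,v_1], [v_0,v_2], [v_1,v_2]
  2-simplices (1): [v_0,v_1,v_2]

so the chain groups are C_0 ≅ Z^3, C_1 ≅ Z^3, C_2 ≅ Z^1.

The boundary map ∂_1: C_1 → C_0 sends each edge [p,q] (with p < q) to q − p. For instance
  ∂[v_0,v_1] = [v_1] − [v_0].
The 3×3 boundary matrix has rank 2 and Smith normal form diag(1,1).

Boundary ∂_2: C_2 → C_1 acts by ∂[p,q,r] = [q,r] − [p,r] + [p,q]. For instance
  ∂[v_0,v_1,v_2] = [v_1,v_2] − [v_0,v_2] + [v_0,v_1].
The resulting 3×1 matrix has rank 1, and its Smith normal form has invariant factors (1).

Now H_k = ker ∂_k / im ∂_{k+1}, so:

  H_0: rank C_0 − rank ∂_1 = 3 − 2 = 1, and the invariant factors of ∂_1 are all 1, so H_0 = Z.
  H_1: rank ker ∂_1 − rank ∂_2 = (3 − 2) − 1 = 0, and the invariant factors of ∂_2 are all 1, so H_1 = 0.
  H_2: rank ker ∂_2 − rank ∂_3 = (1 − 1) − 0 = 0, and there is no ∂_3, so H_2 = 0.

As a check, the Euler characteristic is 3 − 3 + 1 = 1, which agrees with 1 − 0 + 0 = 1.
(K is a triangulation of the 2-simplex.)

H_0 ≅ Z,  H_1 = 0,  H_2 = 0.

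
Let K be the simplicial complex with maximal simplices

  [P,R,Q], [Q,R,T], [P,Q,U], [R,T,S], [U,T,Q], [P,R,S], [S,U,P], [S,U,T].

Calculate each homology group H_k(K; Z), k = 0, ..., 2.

H_0 ≅ Z,  H_1 = 0,  H_2 ≅ Z.

Order the vertices as P < Q < R < S < T < U. Listing each simplex with vertices in this order, K has dimension 2 with simplices:

  0-simplices (6): P, Q, R, S, T, U
  1-simplices (12): PQ, PR, PS, PU, QR, QT, QU, RS, RT, ST, SU, TU
  2-simplices (8): PQR, PQU, PRS, PSU, QRT, QTU, RST, STU

so the chain groups are C_0 ≅ Z^6, C_1 ≅ Z^12, C_2 ≅ Z^8.

∂_1: C_1 → C_0 maps an edge to its endpoints' difference, ∂[p,q] = q − p. For instance
  ∂RS = S − R.
The resulting 6×12 matrix has rank 5, and its Smith normal form has invariant factors (1,1,1,1,1).

The boundary map ∂_2: C_2 → C_1 acts by ∂[p,q,r] = [q,r] − [p,r] + [p,q]. For instance
  ∂RST = ST − RT + RS,
  ∂PQU = QU − PU + PQ.
As a 12×8 matrix over Z this has rank 7, with invariant factors (1,1,1,1,1,1,1).

Computing H_k = (kernel of ∂_k) / (image of ∂_{k+1}):

  H_0: rank C_0 − rank ∂_1 = 6 − 5 = 1, and the invariant factors of ∂_1 are all 1, so H_0 = Z.
  H_1: rank ker ∂_1 − rank ∂_2 = (12 − 5) − 7 = 0, and the invariant factors of ∂_2 are all 1, so H_1 = 0.
  H_2: rank ker ∂_2 − rank ∂_3 = (8 − 7) − 0 = 1, and there is no ∂_3, so H_2 = Z.

As a check, the Euler characteristic is 6 − 12 + 8 = 2, which agrees with 1 − 0 + 1 = 2.
(K is a triangulation of the 2-sphere S^2.)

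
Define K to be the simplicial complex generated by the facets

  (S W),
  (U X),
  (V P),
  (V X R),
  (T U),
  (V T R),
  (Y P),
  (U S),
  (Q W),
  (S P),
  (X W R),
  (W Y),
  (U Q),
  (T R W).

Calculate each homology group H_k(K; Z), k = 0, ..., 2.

H_0 = Z,  H_1 = Z^5,  H_2 = 0.

Order the vertices as P < Q < R < S < T < U < V < W < X < Y. Listing each simplex with vertices in this order, K has dimension 2 with simplices:

  0-simplices (10): P, Q, R, S, T, U, V, W, X, Y
  1-simplices (18): PS, PV, PY, QU, QW, RT, RV, RW, RX, SU, SW, TU, TV, TW, UX, VX, WX, WY
  2-simplices (4): RTV, RTW, RVX, RWX

Hence C_0 ≅ Z^10, C_1 ≅ Z^18, C_2 ≅ Z^4.

Boundary ∂_1: C_1 → C_0 maps an edge to its endpoints' difference, ∂[p,q] = q − p. For instance
  ∂TW = W − T.
The resulting 10×18 matrix has rank 9, and its Smith normal form has invariant factors (1,1,1,1,1,1,1,1,1).

Boundary ∂_2: C_2 → C_1 sends each 2-simplex [p,q,r] to [q,r] − [p,r] + [p,q]. For instance
  ∂RTW = TW − RW + RT,
  ∂RTV = TV − RV + RT.
The resulting 18×4 matrix has rank 4, and its Smith normal form has invariant factors (1,1,1,1).

From H_k ≅ ker(∂_k) / im(∂_{k+1}) we obtain:

  H_0: rank C_0 − rank ∂_1 = 10 − 9 = 1, and the invariant factors of ∂_1 are all 1, so H_0 ≅ Z.
  H_1: rank ker ∂_1 − rank ∂_2 = (18 − 9) − 4 = 5, and the invariant factors of ∂_2 are all 1, so H_1 ≅ Z^5.
  H_2: rank ker ∂_2 − rank ∂_3 = (4 − 4) − 0 = 0, and there is no ∂_3, so H_2 ≅ 0.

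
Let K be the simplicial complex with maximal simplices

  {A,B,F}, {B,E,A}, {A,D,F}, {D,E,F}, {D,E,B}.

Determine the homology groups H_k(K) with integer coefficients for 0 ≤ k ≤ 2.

H_0 = Z,  H_1 = Z,  H_2 = 0.

We work with the vertex ordering A < B < D < E < F. The simplices of K, each written with vertices in increasing order, are:

  0-simplices (5): A, B, D, E, F
  1-simplices (10): AB, AD, AE, AF, BD, BE, BF, DE, DF, EF
  2-simplices (5): ABE, ABF, ADF, BDE, DEF

Hence C_0 ≅ Z^5, C_1 ≅ Z^10, C_2 ≅ Z^5.

The boundary map ∂_1: C_1 → C_0 maps an edge to its endpoints' difference, ∂[p,q] = q − p.
The resulting 5×10 matrix has rank 4, and its Smith normal form has invariant factors (1,1,1,1).

The boundary map ∂_2: C_2 → C_1 sends each 2-simplex [p,q,r] to [q,r] − [p,r] + [p,q]. For instance
  ∂ABE = BE − AE + AB,
  ∂ADF = DF − AF + AD.
The 10×5 boundary matrix has rank 5 and Smith normal form diag(1,1,1,1,1).

From H_k ≅ ker(∂_k) / im(∂_{k+1}) we obtain:

  H_0: rank C_0 − rank ∂_1 = 5 − 4 = 1, and the invariant factors of ∂_1 are all 1, so H_0 ≅ Z.
  H_1: rank ker ∂_1 − rank ∂_2 = (10 − 4) − 5 = 1, and the invariant factors of ∂_2 are all 1, so H_1 ≅ Z.
  H_2: rank ker ∂_2 − rank ∂_3 = (5 − 5) − 0 = 0, and there is no ∂_3, so H_2 ≅ 0.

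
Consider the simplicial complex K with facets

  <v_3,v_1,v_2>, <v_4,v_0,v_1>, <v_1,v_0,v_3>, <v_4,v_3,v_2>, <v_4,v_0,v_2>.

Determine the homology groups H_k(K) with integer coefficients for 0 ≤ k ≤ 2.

Order the vertices as v_0 < v_1 < v_2 < v_3 < v_4. Listing each simplex with vertices in this order, K has dimension 2 with simplices:

  0-simplices (5): [v_0], [v_1], [v_2], [v_3], [v_4]
  1-simplices (10): [v_0,v_1], [v_0,v_2], [v_0,v_3], [v_0,v_4], [v_1,v_2], [v_1,v_3], [v_1,v_4], [v_2,v_3], [v_2,v_4], [v_3,v_4]
  2-simplices (5): [v_0,v_1,v_3], [v_0,v_1,v_4], [v_0,v_2,v_4], [v_1,v_2,v_3], [v_2,v_3,v_4]

so the chain groups are C_0 ≅ Z^5, C_1 ≅ Z^10, C_2 ≅ Z^5.

The boundary map ∂_1: C_1 → C_0 maps an edge to its endpoints' difference, ∂[p,q] = q − p. For instance
  ∂[v_0,v_4] = [v_4] − [v_0].
The resulting 5×10 matrix has rank 4, and its Smith normal form has invariant factors (1,1,1,1).

Boundary ∂_2: C_2 → C_1 acts by ∂[p,q,r] = [q,r] − [p,r] + [p,q]. For instance
  ∂[v_0,v_2,v_4] = [v_2,v_4] − [v_0,v_4] + [v_0,v_2],
  ∂[v_0,v_1,v_3] = [v_1,v_3] − [v_0,v_3] + [v_0,v_1].
The 10×5 boundary matrix has rank 5 and Smith normal form diag(1,1,1,1,1).

Reading off H_k = ker ∂_k / im ∂_{k+1}:

  H_0: rank C_0 − rank ∂_1 = 5 − 4 = 1, and the invariant factors of ∂_1 are all 1, so H_0 = Z.
  H_1: rank ker ∂_1 − rank ∂_2 = (10 − 4) − 5 = 1, and the invariant factors of ∂_2 are all 1, so H_1 = Z.
  H_2: rank ker ∂_2 − rank ∂_3 = (5 − 5) − 0 = 0, and there is no ∂_3, so H_2 = 0.

As a check, the Euler characteristic is 5 − 10 + 5 = 0, which agrees with 1 − 1 + 0 = 0.

H_0 ≅ Z,  H_1 ≅ Z,  H_2 = 0.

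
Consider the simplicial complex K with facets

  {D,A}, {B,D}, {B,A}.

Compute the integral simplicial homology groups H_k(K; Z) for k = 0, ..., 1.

Fix the vertex order A < B < D and write every simplex with vertices in increasing order. Then dim K = 1 and the simplices of K are:

  0-simplices (3): A, B, D
  1-simplices (3): AB, AD, BD

Hence C_0 ≅ Z^3, C_1 ≅ Z^3.

∂_1: C_1 → C_0 is given by ∂[p,q] = [q] − [p].
The 3×3 boundary matrix has rank 2 and Smith normal form diag(1,1).

Reading off H_k = ker ∂_k / im ∂_{k+1}:

  H_0: rank C_0 − rank ∂_1 = 3 − 2 = 1, and the invariant factors of ∂_1 are all 1, so H_0 = Z.
  H_1: rank ker ∂_1 − rank ∂_2 = (3 − 2) − 0 = 1, and there is no ∂_2, so H_1 = Z.

H_0 ≅ Z,  H_1 ≅ Z.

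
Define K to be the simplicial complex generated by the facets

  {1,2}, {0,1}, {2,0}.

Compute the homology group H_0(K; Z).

K has 3 vertices, 3 edges.
rank ∂_0 = 0, rank ∂_1 = 2 ⇒ b_0 = 3 − 0 − 2 = 1; all invariant factors of ∂_1 are 1 so no torsion. So H_0 ≅ Z.

H_0 = Z.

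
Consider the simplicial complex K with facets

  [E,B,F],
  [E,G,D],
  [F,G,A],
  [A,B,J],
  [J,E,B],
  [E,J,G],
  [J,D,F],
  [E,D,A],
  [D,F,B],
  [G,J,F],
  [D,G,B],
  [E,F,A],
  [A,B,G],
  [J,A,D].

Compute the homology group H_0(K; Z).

Fix the vertex order A < B < D < E < F < G < J and write every simplex with vertices in increasing order. Then dim K = 2 and the simplices of K are:

  0-simplices (7): A, B, D, E, F, G, J
  1-simplices (21): AB, AD, AE, AF, AG, AJ, BD, BE, BF, BG, BJ, DE, DF, DG, DJ, EF, EG, EJ, FG, FJ, GJ
  2-simplices (14): ABG, ABJ, ADE, ADJ, AEF, AFG, BDF, BDG, BEF, BEJ, DEG, DFJ, EGJ, FGJ

Hence C_0 ≅ Z^7, C_1 ≅ Z^21, C_2 ≅ Z^14.

The boundary map ∂_1: C_1 → C_0 maps an edge to its endpoints' difference, ∂[p,q] = q − p. For instance
  ∂BJ = J − B.
As a 7×21 matrix over Z this has rank 6, with invariant factors (1,1,1,1,1,1).

The boundary map ∂_2: C_2 → C_1 sends each 2-simplex [p,q,r] to [q,r] − [p,r] + [p,q]. For instance
  ∂EGJ = GJ − EJ + EG,
  ∂AEF = EF − AF + AE.
The resulting 21×14 matrix has rank 13, and its Smith normal form has invariant factors (1,1,1,1,1,1,1,1,1,1,1,1,1).

From H_k ≅ ker(∂_k) / im(∂_{k+1}) we obtain:

  H_0: rank C_0 − rank ∂_1 = 7 − 6 = 1, and the invariant factors of ∂_1 are all 1, so H_0 = Z.

H_0 ≅ Z.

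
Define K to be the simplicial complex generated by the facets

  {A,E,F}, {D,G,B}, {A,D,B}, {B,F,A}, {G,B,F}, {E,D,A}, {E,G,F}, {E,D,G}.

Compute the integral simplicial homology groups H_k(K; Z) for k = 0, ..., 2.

Order the vertices as A < B < D < E < F < G. Listing each simplex with vertices in this order, K has dimension 2 with simplices:

  0-simplices (6): A, B, D, E, F, G
  1-simplices (12): AB, AD, AE, AF, BD, BF, BG, DE, DG, EF, EG, FG
  2-simplices (8): ABD, ABF, ADE, AEF, BDG, BFG, DEG, EFG

so the chain groups are C_0 ≅ Z^6, C_1 ≅ Z^12, C_2 ≅ Z^8.

∂_1: C_1 → C_0 is given by ∂[p,q] = [q] − [p].
The 6×12 boundary matrix has rank 5 and Smith normal form diag(1,1,1,1,1).

∂_2: C_2 → C_1 maps a triangle to the signed sum of its edges. For instance
  ∂ABF = BF − AF + AB,
  ∂ABD = BD − AD + AB.
This gives a 12×8 integer matrix of rank 7; reducing to Smith normal form yields diagonal entries (1,1,1,1,1,1,1).

Now H_k = ker ∂_k / im ∂_{k+1}, so:

  H_0: rank C_0 − rank ∂_1 = 6 − 5 = 1, and the invariant factors of ∂_1 are all 1, so H_0 = Z.
  H_1: rank ker ∂_1 − rank ∂_2 = (12 − 5) − 7 = 0, and the invariant factors of ∂_2 are all 1, so H_1 = 0.
  H_2: rank ker ∂_2 − rank ∂_3 = (8 − 7) − 0 = 1, and there is no ∂_3, so H_2 = Z.

(K is a triangulation of the 2-sphere S^2.)

H_0 ≅ Z,  H_1 = 0,  H_2 ≅ Z.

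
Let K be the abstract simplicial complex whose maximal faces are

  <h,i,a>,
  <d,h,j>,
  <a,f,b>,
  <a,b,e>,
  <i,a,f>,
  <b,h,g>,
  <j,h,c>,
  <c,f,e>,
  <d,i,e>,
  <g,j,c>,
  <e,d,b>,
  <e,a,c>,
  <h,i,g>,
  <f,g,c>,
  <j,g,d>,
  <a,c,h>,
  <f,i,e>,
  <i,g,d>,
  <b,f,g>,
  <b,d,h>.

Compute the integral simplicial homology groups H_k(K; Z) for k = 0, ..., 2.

Order the vertices as a < b < c < d < e < f < g < h < i < j. Listing each simplex with vertices in this order, K has dimension 2 with simplices:

  0-simplices (10): a, b, c, d, e, f, g, h, i, j
  1-simplices (30): ab, ac, ae, af, ah, ai, bd, be, bf, bg, bh, ce, cf, cg, ch, cj, de, dg, dh, di, dj, ef, ei, fg, fi, gh, gi, gj, hi, hj
  2-simplices (20): abe, abf, ace, ach, afi, ahi, bde, bdh, bfg, bgh, cef, cfg, cgj, chj, dei, dgi, dgj, dhj, efi, ghi

Hence C_0 ≅ Z^10, C_1 ≅ Z^30, C_2 ≅ Z^20.

The boundary map ∂_1: C_1 → C_0 is given by ∂[p,q] = [q] − [p]. For instance
  ∂bd = d − b.
This gives a 10×30 integer matrix of rank 9; reducing to Smith normal form yields diagonal entries (1,1,1,1,1,1,1,1,1).

The boundary map ∂_2: C_2 → C_1 maps a triangle to the signed sum of its edges. For instance
  ∂dgi = gi − di + dg,
  ∂ace = ce − ae + ac.
The resulting 30×20 matrix has rank 20, and its Smith normal form has invariant factors (1,1,1,1,1,1,1,1,1,1,1,1,1,1,1,1,1,1,1,2).

Reading off H_k = ker ∂_k / im ∂_{k+1}:

  H_0: rank C_0 − rank ∂_1 = 10 − 9 = 1, and the invariant factors of ∂_1 are all 1, so H_0 = Z.
  H_1: rank ker ∂_1 − rank ∂_2 = (30 − 9) − 20 = 1, and ∂_2 has invariant factor 2 > 1, so H_1 = Z × Z/2.
  H_2: rank ker ∂_2 − rank ∂_3 = (20 − 20) − 0 = 0, and there is no ∂_3, so H_2 = 0.

H_0 = Z,  H_1 = Z × Z/2,  H_2 = 0.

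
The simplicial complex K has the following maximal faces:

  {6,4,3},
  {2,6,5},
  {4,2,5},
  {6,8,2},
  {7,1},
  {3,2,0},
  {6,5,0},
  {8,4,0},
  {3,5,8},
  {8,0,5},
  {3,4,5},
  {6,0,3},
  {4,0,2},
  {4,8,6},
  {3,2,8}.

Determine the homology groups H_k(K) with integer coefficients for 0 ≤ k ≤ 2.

H_0 ≅ Z^2,  H_1 ≅ Z^2,  H_2 ≅ Z.

Take the total order 0 < 1 < 2 < 3 < 4 < 5 < 6 < 7 < 8 on the vertex set. Then K (dimension 2) consists of the simplices:

  0-simplices (9): [0], [1], [2], [3], [4], [5], [6], [7], [8]
  1-simplices (22): [0,2], [0,3], [0,4], [0,5], [0,6], [0,8], [1,7], [2,3], [2,4], [2,5], [2,6], [2,8], [3,4], [3,5], [3,6], [3,8], [4,5], [4,6], [4,8], [5,6], [5,8], [6,8]
  2-simplices (14): [0,2,3], [0,2,4], [0,3,6], [0,4,8], [0,5,6], [0,5,8], [2,3,8], [2,4,5], [2,5,6], [2,6,8], [3,4,5], [3,4,6], [3,5,8], [4,6,8]

Hence C_0 ≅ Z^9, C_1 ≅ Z^22, C_2 ≅ Z^14.

∂_1: C_1 → C_0 maps an edge to its endpoints' difference, ∂[p,q] = q − p. For instance
  ∂[3,6] = [6] − [3].
As a 9×22 matrix over Z this has rank 7, with invariant factors (1,1,1,1,1,1,1).

∂_2: C_2 → C_1 maps a triangle to the signed sum of its edges. For instance
  ∂[0,2,3] = [2,3] − [0,3] + [0,2],
  ∂[0,4,8] = [4,8] − [0,8] + [0,4].
The 22×14 boundary matrix has rank 13 and Smith normal form diag(1,1,1,1,1,1,1,1,1,1,1,1,1).

From H_k ≅ ker(∂_k) / im(∂_{k+1}) we obtain:

  H_0: rank C_0 − rank ∂_1 = 9 − 7 = 2, and the invariant factors of ∂_1 are all 1, so H_0 = Z^2.
  H_1: rank ker ∂_1 − rank ∂_2 = (22 − 7) − 13 = 2, and the invariant factors of ∂_2 are all 1, so H_1 = Z^2.
  H_2: rank ker ∂_2 − rank ∂_3 = (14 − 13) − 0 = 1, and there is no ∂_3, so H_2 = Z.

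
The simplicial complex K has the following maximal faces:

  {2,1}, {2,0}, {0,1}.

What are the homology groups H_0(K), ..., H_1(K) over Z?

H_0 = Z,  H_1 = Z.

Order the vertices as 0 < 1 < 2. Listing each simplex with vertices in this order, K has dimension 1 with simplices:

  0-simplices (3): [0], [1], [2]
  1-simplices (3): [0,1], [0,2], [1,2]

Hence C_0 ≅ Z^3, C_1 ≅ Z^3.

∂_1: C_1 → C_0 sends each edge [p,q] (with p < q) to q − p.
This gives a 3×3 integer matrix of rank 2; reducing to Smith normal form yields diagonal entries (1,1).

Computing H_k = (kernel of ∂_k) / (image of ∂_{k+1}):

  H_0: rank C_0 − rank ∂_1 = 3 − 2 = 1, and the invariant factors of ∂_1 are all 1, so H_0 = Z.
  H_1: rank ker ∂_1 − rank ∂_2 = (3 − 2) − 0 = 1, and there is no ∂_2, so H_1 = Z.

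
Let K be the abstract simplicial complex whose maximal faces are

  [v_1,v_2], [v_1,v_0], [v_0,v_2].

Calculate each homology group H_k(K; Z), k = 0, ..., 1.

Fix the vertex order v_0 < v_1 < v_2 and write every simplex with vertices in increasing order. Then dim K = 1 and the simplices of K are:

  0-simplices (3): [v_0], [v_1], [v_2]
  1-simplices (3): [v_0,v_1], [v_0,v_2], [v_1,v_2]

so the chain groups are C_0 ≅ Z^3, C_1 ≅ Z^3.

Boundary ∂_1: C_1 → C_0 is given by ∂[p,q] = [q] − [p]. For instance
  ∂[v_1,v_2] = [v_2] − [v_1].
This gives a 3×3 integer matrix of rank 2; reducing to Smith normal form yields diagonal entries (1,1).

From H_k ≅ ker(∂_k) / im(∂_{k+1}) we obtain:

  H_0: rank C_0 − rank ∂_1 = 3 − 2 = 1, and the invariant factors of ∂_1 are all 1, so H_0 = Z.
  H_1: rank ker ∂_1 − rank ∂_2 = (3 − 2) − 0 = 1, and there is no ∂_2, so H_1 = Z.

As a check, the Euler characteristic is 3 − 3 = 0, which agrees with 1 − 1 = 0.
(K is a triangulation of the circle S^1.)

H_0 = Z,  H_1 = Z.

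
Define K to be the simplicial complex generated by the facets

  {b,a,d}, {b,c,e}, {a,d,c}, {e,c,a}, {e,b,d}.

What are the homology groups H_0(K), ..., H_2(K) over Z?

H_0 = Z,  H_1 = Z,  H_2 = 0.

K has 5 vertices, 10 edges, 5 triangles.
rank ∂_0 = 0, rank ∂_1 = 4 ⇒ b_0 = 5 − 0 − 4 = 1; all invariant factors of ∂_1 are 1 so no torsion. So H_0 ≅ Z.
rank ∂_1 = 4, rank ∂_2 = 5 ⇒ b_1 = 10 − 4 − 5 = 1; all invariant factors of ∂_2 are 1 so no torsion. So H_1 ≅ Z.
rank ∂_2 = 5, rank ∂_3 = 0 ⇒ b_2 = 5 − 5 − 0 = 0. So H_2 ≅ 0.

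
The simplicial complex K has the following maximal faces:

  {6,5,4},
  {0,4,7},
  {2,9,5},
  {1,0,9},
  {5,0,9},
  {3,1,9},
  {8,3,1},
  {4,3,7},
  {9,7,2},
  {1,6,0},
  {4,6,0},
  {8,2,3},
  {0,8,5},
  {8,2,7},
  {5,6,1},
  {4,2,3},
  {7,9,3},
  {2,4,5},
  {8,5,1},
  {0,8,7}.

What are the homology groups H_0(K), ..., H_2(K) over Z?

H_0 = Z,  H_1 = Z ⊕ Z/2Z,  H_2 = 0.

Take the total order 0 < 1 < 2 < 3 < 4 < 5 < 6 < 7 < 8 < 9 on the vertex set. Then K (dimension 2) consists of the simplices:

  0-simplices (10): [0], [1], [2], [3], [4], [5], [6], [7], [8], [9]
  1-simplices (30): (30 of them)
  2-simplices (20): (20 of them)

so the chain groups are C_0 ≅ Z^10, C_1 ≅ Z^30, C_2 ≅ Z^20.

Boundary ∂_1: C_1 → C_0 sends each edge [p,q] (with p < q) to q − p.
As a 10×30 matrix over Z this has rank 9, with invariant factors (1,1,1,1,1,1,1,1,1).

The boundary map ∂_2: C_2 → C_1 acts by ∂[p,q,r] = [q,r] − [p,r] + [p,q]. For instance
  ∂[1,5,8] = [5,8] − [1,8] + [1,5],
  ∂[0,4,7] = [4,7] − [0,7] + [0,4].
As a 30×20 matrix over Z this has rank 20, with invariant factors (1,1,1,1,1,1,1,1,1,1,1,1,1,1,1,1,1,1,1,2).

From H_k ≅ ker(∂_k) / im(∂_{k+1}) we obtain:

  H_0: rank C_0 − rank ∂_1 = 10 − 9 = 1, and the invariant factors of ∂_1 are all 1, so H_0 = Z.
  H_1: rank ker ∂_1 − rank ∂_2 = (30 − 9) − 20 = 1, and ∂_2 has invariant factor 2 > 1, so H_1 = Z ⊕ Z/2Z.
  H_2: rank ker ∂_2 − rank ∂_3 = (20 − 20) − 0 = 0, and there is no ∂_3, so H_2 = 0.

As a check, the Euler characteristic is 10 − 30 + 20 = 0, which agrees with 1 − 1 + 0 = 0.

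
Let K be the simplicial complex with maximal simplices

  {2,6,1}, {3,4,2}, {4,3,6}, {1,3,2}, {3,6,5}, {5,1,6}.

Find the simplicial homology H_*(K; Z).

H_0 ≅ Z,  H_1 ≅ Z,  H_2 = 0.

K has 6 vertices, 12 edges, 6 triangles.
rank ∂_0 = 0, rank ∂_1 = 5 ⇒ b_0 = 6 − 0 − 5 = 1; all invariant factors of ∂_1 are 1 so no torsion. So H_0 ≅ Z.
rank ∂_1 = 5, rank ∂_2 = 6 ⇒ b_1 = 12 − 5 − 6 = 1; all invariant factors of ∂_2 are 1 so no torsion. So H_1 ≅ Z.
rank ∂_2 = 6, rank ∂_3 = 0 ⇒ b_2 = 6 − 6 − 0 = 0. So H_2 ≅ 0.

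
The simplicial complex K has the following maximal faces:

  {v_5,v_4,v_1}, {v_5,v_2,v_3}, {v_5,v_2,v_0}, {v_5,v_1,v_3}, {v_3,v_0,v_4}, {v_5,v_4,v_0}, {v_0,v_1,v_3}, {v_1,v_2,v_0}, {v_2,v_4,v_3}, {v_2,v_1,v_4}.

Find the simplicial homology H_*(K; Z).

Fix the vertex order v_0 < v_1 < v_2 < v_3 < v_4 < v_5 and write every simplex with vertices in increasing order. Then dim K = 2 and the simplices of K are:

  0-simplices (6): [v_0], [v_1], [v_2], [v_3], [v_4], [v_5]
  1-simplices (15): (15 of them)
  2-simplices (10): [v_0,v_1,v_2], [v_0,v_1,v_3], [v_0,v_2,v_5], [v_0,v_3,v_4], [v_0,v_4,v_5], [v_1,v_2,v_4], [v_1,v_3,v_5], [v_1,v_4,v_5], [v_2,v_3,v_4], [v_2,v_3,v_5]

giving chain groups C_0 ≅ Z^6, C_1 ≅ Z^15, C_2 ≅ Z^10.

The boundary map ∂_1: C_1 → C_0 is given by ∂[p,q] = [q] − [p]. For instance
  ∂[v_0,v_4] = [v_4] − [v_0].
The 6×15 boundary matrix has rank 5 and Smith normal form diag(1,1,1,1,1).

∂_2: C_2 → C_1 sends each 2-simplex [p,q,r] to [q,r] − [p,r] + [p,q]. For instance
  ∂[v_2,v_3,v_5] = [v_3,v_5] − [v_2,v_5] + [v_2,v_3],
  ∂[v_0,v_1,v_3] = [v_1,v_3] − [v_0,v_3] + [v_0,v_1].
The 15×10 boundary matrix has rank 10 and Smith normal form diag(1,1,1,1,1,1,1,1,1,2).

Now H_k = ker ∂_k / im ∂_{k+1}, so:

  H_0: rank C_0 − rank ∂_1 = 6 − 5 = 1, and the invariant factors of ∂_1 are all 1, so H_0 = Z.
  H_1: rank ker ∂_1 − rank ∂_2 = (15 − 5) − 10 = 0, and ∂_2 has invariant factor 2 > 1, so H_1 = Z/2.
  H_2: rank ker ∂_2 − rank ∂_3 = (10 − 10) − 0 = 0, and there is no ∂_3, so H_2 = 0.

As a check, the Euler characteristic is 6 − 15 + 10 = 1, which agrees with 1 − 0 + 0 = 1.

H_0 = Z,  H_1 = Z/2,  H_2 = 0.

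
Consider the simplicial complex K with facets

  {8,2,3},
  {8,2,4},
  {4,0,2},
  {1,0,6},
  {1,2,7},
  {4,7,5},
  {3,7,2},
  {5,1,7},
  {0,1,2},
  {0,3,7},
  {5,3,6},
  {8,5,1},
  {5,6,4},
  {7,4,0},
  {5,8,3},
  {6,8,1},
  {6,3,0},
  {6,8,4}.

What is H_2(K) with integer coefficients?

H_2 ≅ 0.

We work with the vertex ordering 0 < 1 < 2 < 3 < 4 < 5 < 6 < 7 < 8. The simplices of K, each written with vertices in increasing order, are:

  0-simplices (9): [0], [1], [2], [3], [4], [5], [6], [7], [8]
  1-simplices (27): (27 of them)
  2-simplices (18): [0,1,2], [0,1,6], [0,2,4], [0,3,6], [0,3,7], [0,4,7], [1,2,7], [1,5,7], [1,5,8], [1,6,8], [2,3,7], [2,3,8], [2,4,8], [3,5,6], [3,5,8], [4,5,6], [4,5,7], [4,6,8]

so the chain groups are C_0 ≅ Z^9, C_1 ≅ Z^27, C_2 ≅ Z^18.

∂_1: C_1 → C_0 maps an edge to its endpoints' difference, ∂[p,q] = q − p. For instance
  ∂[2,8] = [8] − [2].
This gives a 9×27 integer matrix of rank 8; reducing to Smith normal form yields diagonal entries (1,1,1,1,1,1,1,1).

Boundary ∂_2: C_2 → C_1 maps a triangle to the signed sum of its edges. For instance
  ∂[3,5,6] = [5,6] − [3,6] + [3,5],
  ∂[2,4,8] = [4,8] − [2,8] + [2,4].
The resulting 27×18 matrix has rank 18, and its Smith normal form has invariant factors (1,1,1,1,1,1,1,1,1,1,1,1,1,1,1,1,1,2).

Now H_k = ker ∂_k / im ∂_{k+1}, so:

  H_2: rank ker ∂_2 − rank ∂_3 = (18 − 18) − 0 = 0, and there is no ∂_3, so H_2 = 0.

(K is a triangulation of the Klein bottle.)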